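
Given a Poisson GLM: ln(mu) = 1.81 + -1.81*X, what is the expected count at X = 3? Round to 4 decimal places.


Compute eta = 1.81 + -1.81 * 3 = -3.6200.
Apply inverse link: mu = e^-3.6200 = 0.0268.

0.0268


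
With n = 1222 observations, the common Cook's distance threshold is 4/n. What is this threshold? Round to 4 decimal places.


Cook's distance cutoff = 4/n = 4/1222.
= 0.0033.

0.0033


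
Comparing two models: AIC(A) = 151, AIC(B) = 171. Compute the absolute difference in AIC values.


Compute |151 - 171| = 20.
Model A has the smaller AIC.

20


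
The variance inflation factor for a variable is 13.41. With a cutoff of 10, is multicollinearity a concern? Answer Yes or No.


Check: VIF = 13.41 vs threshold = 10.
Since 13.41 >= 10, the answer is Yes.

Yes


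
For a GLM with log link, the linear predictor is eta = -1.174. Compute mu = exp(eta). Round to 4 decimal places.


mu = exp(eta) = exp(-1.174).
= 0.3091.

0.3091


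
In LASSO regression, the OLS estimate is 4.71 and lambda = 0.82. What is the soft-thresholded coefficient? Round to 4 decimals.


|beta_OLS| = 4.71.
lambda = 0.82.
Since |beta| > lambda, coefficient = sign(beta)*(|beta| - lambda) = 3.8900.
Result = 3.8900.

3.8900


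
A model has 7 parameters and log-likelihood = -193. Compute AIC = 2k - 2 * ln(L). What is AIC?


AIC = 2k - 2*loglik = 2(7) - 2(-193).
= 14 + 386 = 400.

400


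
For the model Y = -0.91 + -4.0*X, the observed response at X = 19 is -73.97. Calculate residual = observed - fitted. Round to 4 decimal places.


Fitted value at X = 19 is yhat = -0.91 + -4.0*19 = -76.9100.
Residual = -73.97 - -76.9100 = 2.9400.

2.9400


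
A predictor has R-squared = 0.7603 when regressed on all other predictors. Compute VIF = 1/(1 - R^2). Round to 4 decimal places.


Using VIF = 1/(1 - R^2_j):
1 - 0.7603 = 0.2397.
VIF = 4.1719.

4.1719


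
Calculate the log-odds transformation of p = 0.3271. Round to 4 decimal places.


1 - p = 0.6729.
p/(1-p) = 0.4861.
logit = ln(0.4861) = -0.7213.

-0.7213


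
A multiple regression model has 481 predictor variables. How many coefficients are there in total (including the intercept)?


Total coefficients = number of predictors + 1 (for the intercept).
= 481 + 1 = 482.

482


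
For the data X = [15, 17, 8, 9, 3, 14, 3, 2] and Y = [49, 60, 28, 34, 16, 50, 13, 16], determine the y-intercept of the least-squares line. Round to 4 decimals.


Compute b1 = 3.0106 from the OLS formula.
With xbar = 8.8750 and ybar = 33.2500, the intercept is:
b0 = 33.2500 - 3.0106 * 8.8750 = 6.5306.

6.5306


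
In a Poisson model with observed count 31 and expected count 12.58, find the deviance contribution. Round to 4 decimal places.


Compute y*ln(y/mu) = 31*ln(31/12.58) = 31*0.901879 = 27.958249.
y - mu = 18.42.
D = 2*(27.958249 - (18.42)) = 19.076498, which rounds to 19.0765.

19.0765


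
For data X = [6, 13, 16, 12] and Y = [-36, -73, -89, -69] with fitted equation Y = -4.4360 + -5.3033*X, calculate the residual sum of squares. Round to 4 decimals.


For each point, residual = actual - predicted.
Residuals: [0.2558, 0.3789, 0.2888, -0.9244].
Sum of squared residuals = 1.1469.

1.1469


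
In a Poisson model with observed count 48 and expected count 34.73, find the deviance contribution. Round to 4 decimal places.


First: ln(48/34.73) = 0.323597.
Then: 48 * 0.323597 = 15.532656.
y - mu = 48 - 34.73 = 13.27.
D = 2(15.532656 - 13.27) = 4.525312, which rounds to 4.5253.

4.5253


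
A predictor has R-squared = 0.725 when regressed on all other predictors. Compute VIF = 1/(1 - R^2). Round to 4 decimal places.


VIF = 1 / (1 - 0.725).
= 1 / 0.275 = 3.6364.

3.6364


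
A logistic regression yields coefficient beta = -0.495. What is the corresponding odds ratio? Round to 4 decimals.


The odds ratio is computed as:
OR = e^(-0.495) = 0.6096.

0.6096


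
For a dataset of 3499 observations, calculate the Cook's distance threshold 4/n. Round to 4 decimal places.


The threshold is 4/n.
4/3499 = 0.0011.

0.0011


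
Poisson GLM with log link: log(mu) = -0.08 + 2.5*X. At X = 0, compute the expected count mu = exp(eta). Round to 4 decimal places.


Linear predictor: eta = -0.08 + (2.5)(0) = -0.0800.
Expected count: mu = exp(-0.0800) = 0.9231.

0.9231


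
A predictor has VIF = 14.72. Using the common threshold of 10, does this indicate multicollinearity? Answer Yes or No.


The threshold is 10.
VIF = 14.72 is >= 10.
Multicollinearity indication: Yes.

Yes


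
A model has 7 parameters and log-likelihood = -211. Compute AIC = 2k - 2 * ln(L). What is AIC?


AIC = 2k - 2*loglik = 2(7) - 2(-211).
= 14 + 422 = 436.

436


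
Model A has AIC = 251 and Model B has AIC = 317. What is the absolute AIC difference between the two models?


Absolute difference = |251 - 317| = 66.
The model with lower AIC (A) is preferred.

66


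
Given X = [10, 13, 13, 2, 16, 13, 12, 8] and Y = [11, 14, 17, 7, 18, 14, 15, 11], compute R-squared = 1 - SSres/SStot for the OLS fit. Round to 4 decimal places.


The fitted line is Y = 4.8206 + 0.7866*X.
SSres = 10.1319, SStot = 89.8750.
R^2 = 1 - SSres/SStot = 0.8873.

0.8873


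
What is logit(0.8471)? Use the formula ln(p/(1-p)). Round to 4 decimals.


Compute the odds: 0.8471/0.1529 = 5.5402.
Take the natural log: ln(5.5402) = 1.7120.

1.7120


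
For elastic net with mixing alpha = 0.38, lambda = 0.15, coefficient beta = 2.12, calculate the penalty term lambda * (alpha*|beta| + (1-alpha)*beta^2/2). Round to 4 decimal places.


alpha * |beta| = 0.38 * 2.12 = 0.8056.
(1-alpha) * beta^2/2 = 0.62 * 4.4944/2 = 1.3933.
Total = 0.15 * (0.8056 + 1.3933) = 0.3298.

0.3298


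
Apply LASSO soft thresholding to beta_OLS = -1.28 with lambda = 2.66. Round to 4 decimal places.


|beta_OLS| = 1.28.
lambda = 2.66.
Since |beta| <= lambda, the coefficient is set to 0.
Result = 0.0000.

0.0000


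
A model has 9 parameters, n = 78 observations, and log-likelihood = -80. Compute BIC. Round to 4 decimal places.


ln(78) = 4.356709.
k * ln(n) = 9 * 4.356709 = 39.210381.
-2L = 160.
BIC = 39.210381 + 160 = 199.210381, which rounds to 199.2104.

199.2104


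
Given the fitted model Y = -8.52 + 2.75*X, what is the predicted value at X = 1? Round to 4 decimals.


Predicted value:
Y = -8.52 + (2.75)(1) = -8.52 + 2.7500 = -5.7700.

-5.7700


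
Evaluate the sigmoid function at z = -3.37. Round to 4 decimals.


First, exp(3.3700) = 29.0785.
Then sigma(z) = 1/(1 + 29.0785) = 0.0332.

0.0332


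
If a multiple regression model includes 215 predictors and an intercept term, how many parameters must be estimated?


Each predictor gets one coefficient, plus one intercept.
Total parameters = 215 + 1 = 216.

216


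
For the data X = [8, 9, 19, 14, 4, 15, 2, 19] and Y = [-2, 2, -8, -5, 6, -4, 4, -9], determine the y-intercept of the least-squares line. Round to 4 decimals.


Compute b1 = -0.8088 from the OLS formula.
With xbar = 11.2500 and ybar = -2.0000, the intercept is:
b0 = -2.0000 - -0.8088 * 11.2500 = 7.0990.

7.0990


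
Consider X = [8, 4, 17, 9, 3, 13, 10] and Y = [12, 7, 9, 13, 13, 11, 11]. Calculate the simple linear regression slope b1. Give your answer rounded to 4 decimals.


First compute the means: xbar = 9.1429, ybar = 10.8571.
Then S_xx = sum((xi - xbar)^2) = 142.8571.
S_xy = sum((xi - xbar)(yi - ybar)) = -8.8571.
b1 = S_xy / S_xx = -8.8571 / 142.8571 = -0.0620.

-0.0620


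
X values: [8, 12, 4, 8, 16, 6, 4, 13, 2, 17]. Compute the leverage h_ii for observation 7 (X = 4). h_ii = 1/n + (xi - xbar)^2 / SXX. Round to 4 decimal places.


Mean of X: xbar = 9.0000.
SXX = 248.0000.
For X = 4: h = 1/10 + (4 - 9.0000)^2/248.0000 = 0.2008.

0.2008


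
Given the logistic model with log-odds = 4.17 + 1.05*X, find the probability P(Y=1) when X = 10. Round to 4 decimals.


Linear predictor: z = 4.17 + 1.05 * 10 = 14.6700.
P = 1/(1 + exp(-14.6700)) = 1/(1 + 0.0000) = 1.0000.

1.0000


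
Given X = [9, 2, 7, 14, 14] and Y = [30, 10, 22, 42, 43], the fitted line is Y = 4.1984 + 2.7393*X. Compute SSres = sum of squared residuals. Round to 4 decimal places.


Compute predicted values, then residuals = yi - yhat_i.
Residuals: [1.1479, 0.3230, -1.3735, -0.5486, 0.4514].
SSres = sum(residual^2) = 3.8132.

3.8132


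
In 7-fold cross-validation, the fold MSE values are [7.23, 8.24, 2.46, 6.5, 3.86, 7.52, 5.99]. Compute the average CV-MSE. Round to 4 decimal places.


Total MSE across folds = 41.8000.
CV-MSE = 41.8000/7 = 5.9714.

5.9714


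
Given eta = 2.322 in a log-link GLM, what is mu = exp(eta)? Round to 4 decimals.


Apply the inverse link:
mu = e^2.322 = 10.1960.

10.1960


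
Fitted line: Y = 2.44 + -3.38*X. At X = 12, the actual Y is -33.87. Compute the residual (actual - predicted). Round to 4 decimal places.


Fitted value at X = 12 is yhat = 2.44 + -3.38*12 = -38.1200.
Residual = -33.87 - -38.1200 = 4.2500.

4.2500


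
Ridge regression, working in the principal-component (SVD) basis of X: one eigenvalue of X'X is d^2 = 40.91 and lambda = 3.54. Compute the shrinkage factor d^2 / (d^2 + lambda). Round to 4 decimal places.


Denominator = d^2 + lambda = 40.91 + 3.54 = 44.4500.
Shrinkage = 40.91 / 44.4500 = 0.9204.

0.9204


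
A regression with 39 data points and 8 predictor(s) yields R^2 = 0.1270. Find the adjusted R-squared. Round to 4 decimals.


Using the formula:
(1 - 0.1270) = 0.8730.
Multiply by 38/30: 0.8730 * 38 = 33.1740, then 33.1740 / 30 = 1.1058.
Adj R^2 = 1 - 1.1058 = -0.1058.

-0.1058


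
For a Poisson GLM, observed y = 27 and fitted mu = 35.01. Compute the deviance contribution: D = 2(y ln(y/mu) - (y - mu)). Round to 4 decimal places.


Compute y*ln(y/mu) = 27*ln(27/35.01) = 27*-0.259797 = -7.014519.
y - mu = -8.01.
D = 2*(-7.014519 - (-8.01)) = 1.990962, which rounds to 1.9910.

1.9910


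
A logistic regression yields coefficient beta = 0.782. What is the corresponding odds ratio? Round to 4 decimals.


The odds ratio is computed as:
OR = e^(0.782) = 2.1858.

2.1858


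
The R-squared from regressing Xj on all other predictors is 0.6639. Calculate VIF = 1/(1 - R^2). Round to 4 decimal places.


Denominator: 1 - 0.6639 = 0.3361.
VIF = 1 / 0.3361 = 2.9753.

2.9753


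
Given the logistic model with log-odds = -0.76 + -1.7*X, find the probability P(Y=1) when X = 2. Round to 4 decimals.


Linear predictor: z = -0.76 + -1.7 * 2 = -4.1600.
P = 1/(1 + exp(4.1600)) = 1/(1 + 64.0715) = 0.0154.

0.0154


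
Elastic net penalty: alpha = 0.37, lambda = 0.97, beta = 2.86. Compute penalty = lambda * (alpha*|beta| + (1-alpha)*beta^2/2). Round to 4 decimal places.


alpha * |beta| = 0.37 * 2.86 = 1.0582.
(1-alpha) * beta^2/2 = 0.63 * 8.1796/2 = 2.5766.
Total = 0.97 * (1.0582 + 2.5766) = 3.5257.

3.5257


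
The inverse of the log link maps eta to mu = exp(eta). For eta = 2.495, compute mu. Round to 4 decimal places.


The inverse log link gives:
mu = exp(2.495) = 12.1217.

12.1217


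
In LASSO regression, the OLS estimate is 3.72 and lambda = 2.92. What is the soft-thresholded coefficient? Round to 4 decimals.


|beta_OLS| = 3.72.
lambda = 2.92.
Since |beta| > lambda, coefficient = sign(beta)*(|beta| - lambda) = 0.8000.
Result = 0.8000.

0.8000


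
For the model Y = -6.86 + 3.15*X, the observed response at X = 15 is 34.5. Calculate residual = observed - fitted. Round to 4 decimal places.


Fitted value at X = 15 is yhat = -6.86 + 3.15*15 = 40.3900.
Residual = 34.5 - 40.3900 = -5.8900.

-5.8900


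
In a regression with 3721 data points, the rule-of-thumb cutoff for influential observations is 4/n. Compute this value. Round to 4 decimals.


The threshold is 4/n.
4/3721 = 0.0011.

0.0011


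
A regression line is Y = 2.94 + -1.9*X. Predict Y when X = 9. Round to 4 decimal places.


Substitute X = 9 into the equation:
Y = 2.94 + -1.9 * 9 = 2.94 + -17.1000 = -14.1600.

-14.1600


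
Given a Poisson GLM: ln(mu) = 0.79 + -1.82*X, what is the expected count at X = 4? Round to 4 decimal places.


eta = 0.79 + -1.82 * 4 = -6.4900.
mu = exp(-6.4900) = 0.0015.

0.0015


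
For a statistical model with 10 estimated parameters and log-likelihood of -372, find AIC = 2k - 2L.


AIC = 2*10 - 2*(-372).
= 20 + 744 = 764.

764


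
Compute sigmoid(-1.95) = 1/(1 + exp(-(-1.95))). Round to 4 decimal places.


exp(1.9500) = 7.0287.
1 + exp(-z) = 8.0287.
sigmoid = 1/8.0287 = 0.1246.

0.1246


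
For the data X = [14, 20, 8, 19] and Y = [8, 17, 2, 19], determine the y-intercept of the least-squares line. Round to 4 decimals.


The slope is b1 = 1.4050.
Sample means are xbar = 15.2500 and ybar = 11.5000.
Intercept: b0 = 11.5000 - (1.4050)(15.2500) = -9.9256.

-9.9256


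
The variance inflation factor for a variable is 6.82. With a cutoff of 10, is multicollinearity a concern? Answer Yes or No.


Compare VIF = 6.82 to the threshold of 10.
6.82 < 10, so the answer is No.

No


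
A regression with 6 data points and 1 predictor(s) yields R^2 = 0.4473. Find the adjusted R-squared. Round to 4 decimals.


Plug in: Adj R^2 = 1 - (1 - 0.4473) * 5/4.
= 1 - 0.5527 * 5/4
= 1 - 2.7635 / 4
= 1 - 0.6909 = 0.3091.

0.3091


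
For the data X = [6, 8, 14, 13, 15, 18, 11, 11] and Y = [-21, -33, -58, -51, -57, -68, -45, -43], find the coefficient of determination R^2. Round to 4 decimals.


After computing the OLS fit (b0=-0.8462, b1=-3.8462):
SSres = 31.5385, SStot = 1570.0000.
R^2 = 1 - 31.5385/1570.0000 = 0.9799.

0.9799


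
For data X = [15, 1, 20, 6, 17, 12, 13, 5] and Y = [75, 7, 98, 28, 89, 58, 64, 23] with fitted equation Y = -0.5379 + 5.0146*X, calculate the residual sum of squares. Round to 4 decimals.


Predicted values from Y = -0.5379 + 5.0146*X.
Residuals: [0.3189, 2.5233, -1.7541, -1.5497, 4.2897, -1.6373, -0.6519, -1.5351].
SSres = 35.8110.

35.8110


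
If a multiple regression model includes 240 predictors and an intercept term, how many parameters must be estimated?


Each predictor gets one coefficient, plus one intercept.
Total parameters = 240 + 1 = 241.

241


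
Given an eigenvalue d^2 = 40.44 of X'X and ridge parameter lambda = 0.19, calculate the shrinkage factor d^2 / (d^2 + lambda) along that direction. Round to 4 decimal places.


d^2 + lambda = 40.44 + 0.19 = 40.6300.
Shrinkage factor = 40.44/40.6300 = 0.9953.

0.9953


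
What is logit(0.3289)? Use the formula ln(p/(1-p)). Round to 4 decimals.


1 - p = 0.6711.
p/(1-p) = 0.4901.
logit = ln(0.4901) = -0.7132.

-0.7132


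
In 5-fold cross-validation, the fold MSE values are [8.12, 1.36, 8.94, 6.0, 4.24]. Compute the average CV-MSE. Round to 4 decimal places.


Sum of fold MSEs = 28.6600.
Average = 28.6600 / 5 = 5.7320.

5.7320


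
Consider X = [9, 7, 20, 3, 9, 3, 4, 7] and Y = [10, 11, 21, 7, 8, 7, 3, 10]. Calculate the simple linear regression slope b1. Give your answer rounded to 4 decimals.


First compute the means: xbar = 7.7500, ybar = 9.6250.
Then S_xx = sum((xi - xbar)^2) = 213.5000.
S_xy = sum((xi - xbar)(yi - ybar)) = 186.2500.
b1 = S_xy / S_xx = 186.2500 / 213.5000 = 0.8724.

0.8724


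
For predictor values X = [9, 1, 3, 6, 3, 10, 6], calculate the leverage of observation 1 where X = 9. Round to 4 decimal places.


Compute xbar = 5.4286 with n = 7 observations.
SXX = 65.7143.
Leverage = 1/7 + (9 - 5.4286)^2/65.7143 = 0.3370.

0.3370


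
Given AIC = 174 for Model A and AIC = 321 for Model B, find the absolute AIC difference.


|AIC_A - AIC_B| = |174 - 321| = 147.
Model A is preferred (lower AIC).

147


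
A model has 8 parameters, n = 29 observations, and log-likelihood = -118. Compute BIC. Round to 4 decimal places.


Compute k*ln(n) = 8*ln(29) = 8*3.367296 = 26.938368.
Then -2*loglik = 236.
BIC = 26.938368 + 236 = 262.938368, which rounds to 262.9384.

262.9384


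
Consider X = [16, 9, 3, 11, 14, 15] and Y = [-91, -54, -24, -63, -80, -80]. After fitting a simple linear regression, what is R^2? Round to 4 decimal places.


After computing the OLS fit (b0=-8.8920, b1=-4.9801):
SSres = 21.2869, SStot = 2931.3333.
R^2 = 1 - 21.2869/2931.3333 = 0.9927.

0.9927


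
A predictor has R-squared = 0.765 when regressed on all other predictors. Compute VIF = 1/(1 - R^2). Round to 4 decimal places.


Denominator: 1 - 0.765 = 0.235.
VIF = 1 / 0.235 = 4.2553.

4.2553


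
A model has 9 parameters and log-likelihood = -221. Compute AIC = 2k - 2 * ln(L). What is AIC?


AIC = 2k - 2*loglik = 2(9) - 2(-221).
= 18 + 442 = 460.

460


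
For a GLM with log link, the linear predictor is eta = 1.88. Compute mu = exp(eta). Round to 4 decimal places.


The inverse log link gives:
mu = exp(1.88) = 6.5535.

6.5535


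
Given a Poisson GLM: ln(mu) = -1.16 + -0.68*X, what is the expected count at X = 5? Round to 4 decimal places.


Linear predictor: eta = -1.16 + (-0.68)(5) = -4.5600.
Expected count: mu = exp(-4.5600) = 0.0105.

0.0105


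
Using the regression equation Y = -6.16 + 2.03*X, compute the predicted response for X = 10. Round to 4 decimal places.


Plug X = 10 into Y = -6.16 + 2.03*X:
Y = -6.16 + 20.3000 = 14.1400.

14.1400


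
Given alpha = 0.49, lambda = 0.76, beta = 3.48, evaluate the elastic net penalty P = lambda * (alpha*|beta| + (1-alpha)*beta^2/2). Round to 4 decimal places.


Compute:
L1 = 0.49 * 3.48 = 1.7052.
L2 = 0.51 * 3.48^2 / 2 = 3.0882.
Penalty = 0.76 * (1.7052 + 3.0882) = 3.6429.

3.6429


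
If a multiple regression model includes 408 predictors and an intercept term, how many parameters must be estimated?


Total coefficients = number of predictors + 1 (for the intercept).
= 408 + 1 = 409.

409


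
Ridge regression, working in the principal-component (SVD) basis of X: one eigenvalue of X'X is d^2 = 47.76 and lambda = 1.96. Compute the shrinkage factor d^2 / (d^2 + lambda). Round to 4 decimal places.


Compute the denominator: 47.76 + 1.96 = 49.7200.
Shrinkage factor = 47.76 / 49.7200 = 0.9606.

0.9606


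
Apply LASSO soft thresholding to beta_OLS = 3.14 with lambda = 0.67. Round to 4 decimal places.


Check: |3.14| = 3.14 vs lambda = 0.67.
Since |beta| > lambda, coefficient = sign(beta)*(|beta| - lambda) = 2.4700.
Soft-thresholded coefficient = 2.4700.

2.4700


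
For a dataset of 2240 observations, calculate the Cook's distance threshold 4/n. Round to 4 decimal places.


Cook's distance cutoff = 4/n = 4/2240.
= 0.0018.

0.0018


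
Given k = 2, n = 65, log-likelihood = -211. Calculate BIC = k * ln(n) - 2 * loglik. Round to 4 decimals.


k * ln(n) = 2 * ln(65) = 2 * 4.174387 = 8.348774.
-2 * loglik = -2 * (-211) = 422.
BIC = 8.348774 + 422 = 430.348774, which rounds to 430.3488.

430.3488


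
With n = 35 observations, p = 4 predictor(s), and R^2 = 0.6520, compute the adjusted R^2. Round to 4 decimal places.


Using the formula:
(1 - 0.6520) = 0.3480.
Multiply by 34/30: 0.3480 * 34 = 11.8320, then 11.8320 / 30 = 0.3944.
Adj R^2 = 1 - 0.3944 = 0.6056.

0.6056


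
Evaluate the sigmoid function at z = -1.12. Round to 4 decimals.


Compute exp(1.1200) = 3.0649.
Sigmoid = 1 / (1 + 3.0649) = 1 / 4.0649 = 0.2460.

0.2460


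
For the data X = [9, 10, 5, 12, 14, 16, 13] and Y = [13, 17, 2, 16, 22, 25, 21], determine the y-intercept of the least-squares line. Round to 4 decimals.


Compute b1 = 2.0252 from the OLS formula.
With xbar = 11.2857 and ybar = 16.5714, the intercept is:
b0 = 16.5714 - 2.0252 * 11.2857 = -6.2842.

-6.2842


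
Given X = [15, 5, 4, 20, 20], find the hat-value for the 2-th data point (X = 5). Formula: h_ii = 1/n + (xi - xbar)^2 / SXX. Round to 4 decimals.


Compute xbar = 12.8000 with n = 5 observations.
SXX = 246.8000.
Leverage = 1/5 + (5 - 12.8000)^2/246.8000 = 0.4465.

0.4465


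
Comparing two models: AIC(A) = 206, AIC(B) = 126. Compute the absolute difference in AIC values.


|AIC_A - AIC_B| = |206 - 126| = 80.
Model B is preferred (lower AIC).

80


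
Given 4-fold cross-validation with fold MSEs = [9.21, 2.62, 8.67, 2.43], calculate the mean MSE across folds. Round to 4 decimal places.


Total MSE across folds = 22.9300.
CV-MSE = 22.9300/4 = 5.7325.

5.7325


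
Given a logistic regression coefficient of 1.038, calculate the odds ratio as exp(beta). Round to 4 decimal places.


exp(1.038) = 2.8236.
So the odds ratio is 2.8236.

2.8236


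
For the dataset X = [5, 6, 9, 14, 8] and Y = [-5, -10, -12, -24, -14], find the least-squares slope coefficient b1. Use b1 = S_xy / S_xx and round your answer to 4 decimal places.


Calculate xbar = 8.4000, ybar = -13.0000.
S_xx = 49.2000, S_xy = -95.0000.
Using b1 = S_xy / S_xx = -95.0000 / 49.2000, we get b1 = -1.9309.

-1.9309


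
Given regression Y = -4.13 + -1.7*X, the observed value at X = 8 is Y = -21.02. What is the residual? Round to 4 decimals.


Predicted = -4.13 + -1.7 * 8 = -17.7300.
Residual = -21.02 - -17.7300 = -3.2900.

-3.2900


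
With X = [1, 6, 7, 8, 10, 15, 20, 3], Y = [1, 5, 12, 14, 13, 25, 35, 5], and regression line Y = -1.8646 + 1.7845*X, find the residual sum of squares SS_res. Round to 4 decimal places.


Compute predicted values, then residuals = yi - yhat_i.
Residuals: [1.0801, -3.8424, 1.3731, 1.5886, -2.9804, 0.0971, 1.1746, 1.5111].
SSres = sum(residual^2) = 32.8950.

32.8950


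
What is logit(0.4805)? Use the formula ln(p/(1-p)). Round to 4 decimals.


1 - p = 0.5195.
p/(1-p) = 0.9249.
logit = ln(0.9249) = -0.0780.

-0.0780


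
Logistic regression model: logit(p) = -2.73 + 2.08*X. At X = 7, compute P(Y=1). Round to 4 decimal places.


Compute z = -2.73 + (2.08)(7) = 11.8300.
exp(-z) = 0.0000.
P = 1/(1 + 0.0000) = 1.0000.

1.0000


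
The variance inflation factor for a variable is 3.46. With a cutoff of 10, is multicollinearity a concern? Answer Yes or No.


Compare VIF = 3.46 to the threshold of 10.
3.46 < 10, so the answer is No.

No


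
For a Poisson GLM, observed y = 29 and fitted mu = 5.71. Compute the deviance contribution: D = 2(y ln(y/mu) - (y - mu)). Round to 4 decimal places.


First: ln(29/5.71) = 1.625077.
Then: 29 * 1.625077 = 47.127233.
y - mu = 29 - 5.71 = 23.29.
D = 2(47.127233 - 23.29) = 47.674466, which rounds to 47.6745.

47.6745


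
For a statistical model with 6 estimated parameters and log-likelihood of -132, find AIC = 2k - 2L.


AIC = 2*6 - 2*(-132).
= 12 + 264 = 276.

276


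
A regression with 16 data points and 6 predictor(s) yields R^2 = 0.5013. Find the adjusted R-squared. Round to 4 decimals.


Plug in: Adj R^2 = 1 - (1 - 0.5013) * 15/9.
= 1 - 0.4987 * 15/9
= 1 - 7.4805 / 9
= 1 - 0.8312 = 0.1688.

0.1688


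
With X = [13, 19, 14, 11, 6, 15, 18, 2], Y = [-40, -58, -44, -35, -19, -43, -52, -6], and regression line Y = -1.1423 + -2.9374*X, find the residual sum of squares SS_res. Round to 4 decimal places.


For each point, residual = actual - predicted.
Residuals: [-0.6715, -1.0471, -1.7341, -1.5463, -0.2333, 2.2033, 2.0155, 1.0171].
Sum of squared residuals = 16.9512.

16.9512


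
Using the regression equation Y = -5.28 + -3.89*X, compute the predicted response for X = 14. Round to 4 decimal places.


Plug X = 14 into Y = -5.28 + -3.89*X:
Y = -5.28 + -54.4600 = -59.7400.

-59.7400


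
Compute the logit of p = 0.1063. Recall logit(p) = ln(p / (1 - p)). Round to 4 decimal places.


Compute the odds: 0.1063/0.8937 = 0.1189.
Take the natural log: ln(0.1189) = -2.1291.

-2.1291


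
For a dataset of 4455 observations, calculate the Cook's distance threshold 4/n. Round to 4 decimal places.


The threshold is 4/n.
4/4455 = 0.0009.

0.0009


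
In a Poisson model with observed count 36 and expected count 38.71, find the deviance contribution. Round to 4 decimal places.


First: ln(36/38.71) = -0.072579.
Then: 36 * -0.072579 = -2.612844.
y - mu = 36 - 38.71 = -2.71.
D = 2(-2.612844 - -2.71) = 0.194312, which rounds to 0.1943.

0.1943


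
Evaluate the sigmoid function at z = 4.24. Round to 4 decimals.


First, exp(-4.2400) = 0.0144.
Then sigma(z) = 1/(1 + 0.0144) = 0.9858.

0.9858


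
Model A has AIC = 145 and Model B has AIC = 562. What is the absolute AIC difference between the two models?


|AIC_A - AIC_B| = |145 - 562| = 417.
Model A is preferred (lower AIC).

417


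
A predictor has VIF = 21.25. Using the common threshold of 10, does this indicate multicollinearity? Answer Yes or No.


Check: VIF = 21.25 vs threshold = 10.
Since 21.25 >= 10, the answer is Yes.

Yes


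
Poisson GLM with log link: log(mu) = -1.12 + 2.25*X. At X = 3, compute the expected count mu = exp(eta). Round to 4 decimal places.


Linear predictor: eta = -1.12 + (2.25)(3) = 5.6300.
Expected count: mu = exp(5.6300) = 278.6621.

278.6621


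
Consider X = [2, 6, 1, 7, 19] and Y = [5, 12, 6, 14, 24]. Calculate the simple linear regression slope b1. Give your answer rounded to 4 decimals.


Calculate xbar = 7.0000, ybar = 12.2000.
S_xx = 206.0000, S_xy = 215.0000.
Using b1 = S_xy / S_xx = 215.0000 / 206.0000, we get b1 = 1.0437.

1.0437


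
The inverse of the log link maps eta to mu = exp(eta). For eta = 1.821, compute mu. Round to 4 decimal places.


mu = exp(eta) = exp(1.821).
= 6.1780.

6.1780


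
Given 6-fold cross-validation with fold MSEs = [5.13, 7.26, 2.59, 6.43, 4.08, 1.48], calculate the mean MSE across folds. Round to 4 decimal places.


Sum of fold MSEs = 26.9700.
Average = 26.9700 / 6 = 4.4950.

4.4950


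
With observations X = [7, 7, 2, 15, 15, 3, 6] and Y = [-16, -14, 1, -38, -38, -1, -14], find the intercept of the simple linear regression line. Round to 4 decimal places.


The slope is b1 = -2.9853.
Sample means are xbar = 7.8571 and ybar = -17.1429.
Intercept: b0 = -17.1429 - (-2.9853)(7.8571) = 6.3128.

6.3128


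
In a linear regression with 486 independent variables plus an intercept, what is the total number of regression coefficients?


Including the intercept, the model has 486 predictor coefficients + 1 intercept.
Total = 487.

487


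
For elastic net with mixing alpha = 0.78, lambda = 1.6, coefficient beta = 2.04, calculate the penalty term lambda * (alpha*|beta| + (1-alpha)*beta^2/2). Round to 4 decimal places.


Compute:
L1 = 0.78 * 2.04 = 1.5912.
L2 = 0.22 * 2.04^2 / 2 = 0.4578.
Penalty = 1.6 * (1.5912 + 0.4578) = 3.2784.

3.2784


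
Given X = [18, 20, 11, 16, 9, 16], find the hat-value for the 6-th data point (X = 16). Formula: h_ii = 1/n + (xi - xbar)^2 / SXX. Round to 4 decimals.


Mean of X: xbar = 15.0000.
SXX = 88.0000.
For X = 16: h = 1/6 + (16 - 15.0000)^2/88.0000 = 0.1780.

0.1780


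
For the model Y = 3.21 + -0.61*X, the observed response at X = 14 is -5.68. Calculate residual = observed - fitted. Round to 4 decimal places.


Compute yhat = 3.21 + (-0.61)(14) = -5.3300.
Residual = actual - predicted = -5.68 - -5.3300 = -0.3500.

-0.3500


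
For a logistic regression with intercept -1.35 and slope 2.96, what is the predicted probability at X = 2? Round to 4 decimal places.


Compute z = -1.35 + (2.96)(2) = 4.5700.
exp(-z) = 0.0104.
P = 1/(1 + 0.0104) = 0.9897.

0.9897


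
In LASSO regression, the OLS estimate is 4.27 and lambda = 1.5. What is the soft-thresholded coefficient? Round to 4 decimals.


|beta_OLS| = 4.27.
lambda = 1.5.
Since |beta| > lambda, coefficient = sign(beta)*(|beta| - lambda) = 2.7700.
Result = 2.7700.

2.7700


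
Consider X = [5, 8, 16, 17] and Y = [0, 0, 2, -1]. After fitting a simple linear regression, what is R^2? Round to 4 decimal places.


The fitted line is Y = -0.1333 + 0.0333*X.
SSres = 4.6333, SStot = 4.7500.
R^2 = 1 - SSres/SStot = 0.0246.

0.0246


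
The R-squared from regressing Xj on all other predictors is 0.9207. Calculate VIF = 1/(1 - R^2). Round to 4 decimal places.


Denominator: 1 - 0.9207 = 0.0793.
VIF = 1 / 0.0793 = 12.6103.

12.6103


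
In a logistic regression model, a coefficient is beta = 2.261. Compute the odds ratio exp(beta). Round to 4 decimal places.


Odds ratio = exp(beta) = exp(2.261).
= 9.5927.

9.5927


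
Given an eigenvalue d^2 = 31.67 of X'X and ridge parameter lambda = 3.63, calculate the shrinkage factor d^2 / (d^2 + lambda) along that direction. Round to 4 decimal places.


d^2 + lambda = 31.67 + 3.63 = 35.3000.
Shrinkage factor = 31.67/35.3000 = 0.8972.

0.8972


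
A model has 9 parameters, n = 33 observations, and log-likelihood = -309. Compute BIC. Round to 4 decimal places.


ln(33) = 3.496508.
k * ln(n) = 9 * 3.496508 = 31.468572.
-2L = 618.
BIC = 31.468572 + 618 = 649.468572, which rounds to 649.4686.

649.4686


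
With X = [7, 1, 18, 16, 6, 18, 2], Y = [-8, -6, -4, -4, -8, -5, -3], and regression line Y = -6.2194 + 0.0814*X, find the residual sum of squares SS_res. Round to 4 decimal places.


For each point, residual = actual - predicted.
Residuals: [-2.3504, 0.1380, 0.7542, 0.9170, -2.2690, -0.2458, 3.0566].
Sum of squared residuals = 21.5047.

21.5047


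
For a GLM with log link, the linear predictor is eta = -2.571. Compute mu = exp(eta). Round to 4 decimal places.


Apply the inverse link:
mu = e^-2.571 = 0.0765.

0.0765


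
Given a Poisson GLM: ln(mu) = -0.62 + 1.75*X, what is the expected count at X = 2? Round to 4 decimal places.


Compute eta = -0.62 + 1.75 * 2 = 2.8800.
Apply inverse link: mu = e^2.8800 = 17.8143.

17.8143


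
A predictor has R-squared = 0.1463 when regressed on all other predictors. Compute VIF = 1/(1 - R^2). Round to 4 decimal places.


Denominator: 1 - 0.1463 = 0.8537.
VIF = 1 / 0.8537 = 1.1714.

1.1714


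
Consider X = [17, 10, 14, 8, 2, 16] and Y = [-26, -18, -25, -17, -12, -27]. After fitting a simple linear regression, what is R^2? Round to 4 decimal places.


Fit the OLS line: b0 = -9.1575, b1 = -1.0456.
SSres = 6.9990.
SStot = 182.8333.
R^2 = 1 - 6.9990/182.8333 = 0.9617.

0.9617


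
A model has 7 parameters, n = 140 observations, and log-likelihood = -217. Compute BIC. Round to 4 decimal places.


k * ln(n) = 7 * ln(140) = 7 * 4.941642 = 34.591494.
-2 * loglik = -2 * (-217) = 434.
BIC = 34.591494 + 434 = 468.591494, which rounds to 468.5915.

468.5915


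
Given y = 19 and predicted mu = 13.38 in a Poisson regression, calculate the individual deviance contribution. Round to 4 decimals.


First: ln(19/13.38) = 0.350678.
Then: 19 * 0.350678 = 6.662882.
y - mu = 19 - 13.38 = 5.62.
D = 2(6.662882 - 5.62) = 2.085764, which rounds to 2.0858.

2.0858


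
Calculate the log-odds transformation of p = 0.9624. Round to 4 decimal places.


Compute the odds: 0.9624/0.0376 = 25.5957.
Take the natural log: ln(25.5957) = 3.2424.

3.2424


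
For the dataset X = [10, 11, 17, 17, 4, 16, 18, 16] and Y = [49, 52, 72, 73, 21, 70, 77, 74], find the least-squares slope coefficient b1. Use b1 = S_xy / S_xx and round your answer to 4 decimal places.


The sample means are xbar = 13.6250 and ybar = 61.0000.
Compute S_xx = 165.8750 and S_xy = 652.0000.
Slope b1 = S_xy / S_xx = 652.0000 / 165.8750 = 3.9307.

3.9307


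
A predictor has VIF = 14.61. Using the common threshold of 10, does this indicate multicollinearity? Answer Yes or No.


Compare VIF = 14.61 to the threshold of 10.
14.61 >= 10, so the answer is Yes.

Yes


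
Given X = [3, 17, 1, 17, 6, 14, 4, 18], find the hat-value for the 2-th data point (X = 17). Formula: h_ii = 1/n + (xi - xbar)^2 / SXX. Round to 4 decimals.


n = 8, xbar = 10.0000.
SXX = sum((xi - xbar)^2) = 360.0000.
h = 1/8 + (17 - 10.0000)^2 / 360.0000 = 0.2611.

0.2611


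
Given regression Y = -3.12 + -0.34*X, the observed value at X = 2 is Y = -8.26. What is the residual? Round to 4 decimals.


Fitted value at X = 2 is yhat = -3.12 + -0.34*2 = -3.8000.
Residual = -8.26 - -3.8000 = -4.4600.

-4.4600


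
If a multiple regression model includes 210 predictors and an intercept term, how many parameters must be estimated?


Including the intercept, the model has 210 predictor coefficients + 1 intercept.
Total = 211.

211


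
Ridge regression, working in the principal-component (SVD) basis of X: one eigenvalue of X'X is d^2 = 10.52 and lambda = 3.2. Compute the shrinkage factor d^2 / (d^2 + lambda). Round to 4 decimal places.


Denominator = d^2 + lambda = 10.52 + 3.2 = 13.7200.
Shrinkage = 10.52 / 13.7200 = 0.7668.

0.7668


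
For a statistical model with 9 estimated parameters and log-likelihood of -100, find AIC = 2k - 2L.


Compute:
2k = 2*9 = 18.
-2*loglik = -2*(-100) = 200.
AIC = 18 + 200 = 218.

218


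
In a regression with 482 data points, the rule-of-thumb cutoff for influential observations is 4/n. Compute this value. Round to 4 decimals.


Cook's distance cutoff = 4/n = 4/482.
= 0.0083.

0.0083


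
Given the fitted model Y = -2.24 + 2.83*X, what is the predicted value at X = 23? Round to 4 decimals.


Substitute X = 23 into the equation:
Y = -2.24 + 2.83 * 23 = -2.24 + 65.0900 = 62.8500.

62.8500


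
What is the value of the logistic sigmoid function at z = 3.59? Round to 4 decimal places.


Compute exp(-3.5900) = 0.0276.
Sigmoid = 1 / (1 + 0.0276) = 1 / 1.0276 = 0.9731.

0.9731


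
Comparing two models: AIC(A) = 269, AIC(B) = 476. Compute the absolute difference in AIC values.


|AIC_A - AIC_B| = |269 - 476| = 207.
Model A is preferred (lower AIC).

207


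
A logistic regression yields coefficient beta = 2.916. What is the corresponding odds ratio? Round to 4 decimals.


The odds ratio is computed as:
OR = e^(2.916) = 18.4673.

18.4673


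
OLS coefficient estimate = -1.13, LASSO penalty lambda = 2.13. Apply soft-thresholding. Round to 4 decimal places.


Absolute value: |-1.13| = 1.13.
Compare to lambda = 2.13.
Since |beta| <= lambda, the coefficient is set to 0.

0.0000


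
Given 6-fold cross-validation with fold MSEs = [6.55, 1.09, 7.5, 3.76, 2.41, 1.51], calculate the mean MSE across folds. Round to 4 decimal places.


Total MSE across folds = 22.8200.
CV-MSE = 22.8200/6 = 3.8033.

3.8033


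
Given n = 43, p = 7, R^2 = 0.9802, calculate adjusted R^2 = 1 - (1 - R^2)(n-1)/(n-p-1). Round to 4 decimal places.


Adjusted R^2 = 1 - (1 - R^2) * (n-1)/(n-p-1).
(1 - R^2) = 0.0198.
(n-1)/(n-p-1) = 42/35.
(1 - R^2) * (n-1) = 0.0198 * 42 = 0.8316.
Divide by (n-p-1): 0.8316 / 35 = 0.0238.
Adj R^2 = 1 - 0.0238 = 0.9762.

0.9762


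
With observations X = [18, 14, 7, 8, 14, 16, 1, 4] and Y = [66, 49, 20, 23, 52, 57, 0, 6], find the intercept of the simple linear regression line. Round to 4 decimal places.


The slope is b1 = 4.0679.
Sample means are xbar = 10.2500 and ybar = 34.1250.
Intercept: b0 = 34.1250 - (4.0679)(10.2500) = -7.5707.

-7.5707


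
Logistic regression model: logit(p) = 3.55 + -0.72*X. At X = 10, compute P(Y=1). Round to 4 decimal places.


Linear predictor: z = 3.55 + -0.72 * 10 = -3.6500.
P = 1/(1 + exp(3.6500)) = 1/(1 + 38.4747) = 0.0253.

0.0253


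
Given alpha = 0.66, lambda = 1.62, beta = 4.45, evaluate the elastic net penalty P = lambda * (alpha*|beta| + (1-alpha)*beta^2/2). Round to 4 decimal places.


Compute:
L1 = 0.66 * 4.45 = 2.9370.
L2 = 0.34 * 4.45^2 / 2 = 3.3664.
Penalty = 1.62 * (2.9370 + 3.3664) = 10.2115.

10.2115


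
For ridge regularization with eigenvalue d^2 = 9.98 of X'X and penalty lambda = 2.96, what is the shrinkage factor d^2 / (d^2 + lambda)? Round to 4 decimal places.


Denominator = d^2 + lambda = 9.98 + 2.96 = 12.9400.
Shrinkage = 9.98 / 12.9400 = 0.7713.

0.7713


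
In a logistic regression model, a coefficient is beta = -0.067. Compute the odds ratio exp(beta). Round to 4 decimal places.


exp(-0.067) = 0.9352.
So the odds ratio is 0.9352.

0.9352


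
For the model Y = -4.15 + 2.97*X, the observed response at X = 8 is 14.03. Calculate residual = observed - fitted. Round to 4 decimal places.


Fitted value at X = 8 is yhat = -4.15 + 2.97*8 = 19.6100.
Residual = 14.03 - 19.6100 = -5.5800.

-5.5800


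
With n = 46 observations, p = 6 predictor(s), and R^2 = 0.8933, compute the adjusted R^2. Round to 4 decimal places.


Using the formula:
(1 - 0.8933) = 0.1067.
Multiply by 45/39: 0.1067 * 45 = 4.8015, then 4.8015 / 39 = 0.1231.
Adj R^2 = 1 - 0.1231 = 0.8769.

0.8769


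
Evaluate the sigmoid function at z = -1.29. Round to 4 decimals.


First, exp(1.2900) = 3.6328.
Then sigma(z) = 1/(1 + 3.6328) = 0.2159.

0.2159


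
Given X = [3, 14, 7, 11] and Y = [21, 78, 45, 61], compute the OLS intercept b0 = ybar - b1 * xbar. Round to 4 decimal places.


The slope is b1 = 5.0509.
Sample means are xbar = 8.7500 and ybar = 51.2500.
Intercept: b0 = 51.2500 - (5.0509)(8.7500) = 7.0545.

7.0545


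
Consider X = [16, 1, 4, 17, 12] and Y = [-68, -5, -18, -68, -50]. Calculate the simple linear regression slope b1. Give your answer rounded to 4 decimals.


The sample means are xbar = 10.0000 and ybar = -41.8000.
Compute S_xx = 206.0000 and S_xy = -831.0000.
Slope b1 = S_xy / S_xx = -831.0000 / 206.0000 = -4.0340.

-4.0340


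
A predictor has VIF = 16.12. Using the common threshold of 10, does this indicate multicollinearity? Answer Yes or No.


Check: VIF = 16.12 vs threshold = 10.
Since 16.12 >= 10, the answer is Yes.

Yes


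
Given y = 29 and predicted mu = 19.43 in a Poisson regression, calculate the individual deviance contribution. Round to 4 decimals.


y/mu = 29/19.43 = 1.492537 (approx.), and ln(29/19.43) = 0.400478.
y * ln(y/mu) = 29 * 0.400478 = 11.613862.
y - mu = 9.57.
D = 2 * (11.613862 - 9.57) = 4.087724, which rounds to 4.0877.

4.0877


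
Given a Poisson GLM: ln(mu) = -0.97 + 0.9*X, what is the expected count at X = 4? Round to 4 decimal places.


eta = -0.97 + 0.9 * 4 = 2.6300.
mu = exp(2.6300) = 13.8738.

13.8738


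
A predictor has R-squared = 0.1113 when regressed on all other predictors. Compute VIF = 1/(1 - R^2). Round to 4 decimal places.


Denominator: 1 - 0.1113 = 0.8887.
VIF = 1 / 0.8887 = 1.1252.

1.1252


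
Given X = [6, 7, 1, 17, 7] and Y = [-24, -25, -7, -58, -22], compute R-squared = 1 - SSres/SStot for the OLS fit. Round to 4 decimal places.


After computing the OLS fit (b0=-2.8935, b1=-3.1982):
SSres = 15.8876, SStot = 1398.8000.
R^2 = 1 - 15.8876/1398.8000 = 0.9886.

0.9886


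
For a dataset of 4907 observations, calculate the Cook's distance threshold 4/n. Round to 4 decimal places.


Cook's distance cutoff = 4/n = 4/4907.
= 0.0008.

0.0008


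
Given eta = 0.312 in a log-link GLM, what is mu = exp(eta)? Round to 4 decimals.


Apply the inverse link:
mu = e^0.312 = 1.3662.

1.3662


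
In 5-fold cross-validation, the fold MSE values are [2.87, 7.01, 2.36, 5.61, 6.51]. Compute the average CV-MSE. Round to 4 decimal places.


Add all fold MSEs: 24.3600.
Divide by k = 5: 24.3600/5 = 4.8720.

4.8720


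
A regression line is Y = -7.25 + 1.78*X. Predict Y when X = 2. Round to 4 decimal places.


Plug X = 2 into Y = -7.25 + 1.78*X:
Y = -7.25 + 3.5600 = -3.6900.

-3.6900


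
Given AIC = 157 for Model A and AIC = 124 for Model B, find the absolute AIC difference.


|AIC_A - AIC_B| = |157 - 124| = 33.
Model B is preferred (lower AIC).

33


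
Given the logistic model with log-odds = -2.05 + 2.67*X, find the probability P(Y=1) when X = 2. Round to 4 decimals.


Compute z = -2.05 + (2.67)(2) = 3.2900.
exp(-z) = 0.0373.
P = 1/(1 + 0.0373) = 0.9641.

0.9641


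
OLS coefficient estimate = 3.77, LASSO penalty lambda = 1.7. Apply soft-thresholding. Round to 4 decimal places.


|beta_OLS| = 3.77.
lambda = 1.7.
Since |beta| > lambda, coefficient = sign(beta)*(|beta| - lambda) = 2.0700.
Result = 2.0700.

2.0700


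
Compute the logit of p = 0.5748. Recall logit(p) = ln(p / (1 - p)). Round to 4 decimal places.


Compute the odds: 0.5748/0.4252 = 1.3518.
Take the natural log: ln(1.3518) = 0.3015.

0.3015


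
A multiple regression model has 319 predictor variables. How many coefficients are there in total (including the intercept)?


Including the intercept, the model has 319 predictor coefficients + 1 intercept.
Total = 320.

320
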